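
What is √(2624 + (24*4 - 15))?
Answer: √2705 ≈ 52.010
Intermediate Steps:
√(2624 + (24*4 - 15)) = √(2624 + (96 - 15)) = √(2624 + 81) = √2705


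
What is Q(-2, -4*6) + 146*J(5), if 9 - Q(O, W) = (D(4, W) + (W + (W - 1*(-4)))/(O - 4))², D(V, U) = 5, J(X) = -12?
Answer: -17056/9 ≈ -1895.1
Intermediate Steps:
Q(O, W) = 9 - (5 + (4 + 2*W)/(-4 + O))² (Q(O, W) = 9 - (5 + (W + (W - 1*(-4)))/(O - 4))² = 9 - (5 + (W + (W + 4))/(-4 + O))² = 9 - (5 + (W + (4 + W))/(-4 + O))² = 9 - (5 + (4 + 2*W)/(-4 + O))²)
Q(-2, -4*6) + 146*J(5) = (9 - (-16 + 2*(-4*6) + 5*(-2))²/(-4 - 2)²) + 146*(-12) = (9 - 1*(-16 + 2*(-24) - 10)²/(-6)²) - 1752 = (9 - 1*1/36*(-16 - 48 - 10)²) - 1752 = (9 - 1*1/36*(-74)²) - 1752 = (9 - 1*1/36*5476) - 1752 = (9 - 1369/9) - 1752 = -1288/9 - 1752 = -17056/9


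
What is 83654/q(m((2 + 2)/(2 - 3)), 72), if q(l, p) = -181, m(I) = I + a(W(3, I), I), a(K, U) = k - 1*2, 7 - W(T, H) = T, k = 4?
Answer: -83654/181 ≈ -462.18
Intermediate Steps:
W(T, H) = 7 - T
a(K, U) = 2 (a(K, U) = 4 - 1*2 = 4 - 2 = 2)
m(I) = 2 + I (m(I) = I + 2 = 2 + I)
83654/q(m((2 + 2)/(2 - 3)), 72) = 83654/(-181) = 83654*(-1/181) = -83654/181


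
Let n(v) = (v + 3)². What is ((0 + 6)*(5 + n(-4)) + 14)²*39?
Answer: 97500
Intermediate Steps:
n(v) = (3 + v)²
((0 + 6)*(5 + n(-4)) + 14)²*39 = ((0 + 6)*(5 + (3 - 4)²) + 14)²*39 = (6*(5 + (-1)²) + 14)²*39 = (6*(5 + 1) + 14)²*39 = (6*6 + 14)²*39 = (36 + 14)²*39 = 50²*39 = 2500*39 = 97500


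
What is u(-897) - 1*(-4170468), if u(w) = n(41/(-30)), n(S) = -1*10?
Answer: 4170458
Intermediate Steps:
n(S) = -10
u(w) = -10
u(-897) - 1*(-4170468) = -10 - 1*(-4170468) = -10 + 4170468 = 4170458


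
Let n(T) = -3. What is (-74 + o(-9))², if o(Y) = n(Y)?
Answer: 5929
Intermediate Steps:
o(Y) = -3
(-74 + o(-9))² = (-74 - 3)² = (-77)² = 5929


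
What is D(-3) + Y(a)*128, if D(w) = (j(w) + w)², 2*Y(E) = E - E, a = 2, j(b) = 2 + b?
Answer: 16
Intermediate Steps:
Y(E) = 0 (Y(E) = (E - E)/2 = (½)*0 = 0)
D(w) = (2 + 2*w)² (D(w) = ((2 + w) + w)² = (2 + 2*w)²)
D(-3) + Y(a)*128 = 4*(1 - 3)² + 0*128 = 4*(-2)² + 0 = 4*4 + 0 = 16 + 0 = 16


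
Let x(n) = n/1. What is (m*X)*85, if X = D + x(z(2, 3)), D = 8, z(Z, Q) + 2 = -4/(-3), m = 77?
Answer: 143990/3 ≈ 47997.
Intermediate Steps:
z(Z, Q) = -⅔ (z(Z, Q) = -2 - 4/(-3) = -2 - 4*(-⅓) = -2 + 4/3 = -⅔)
x(n) = n (x(n) = n*1 = n)
X = 22/3 (X = 8 - ⅔ = 22/3 ≈ 7.3333)
(m*X)*85 = (77*(22/3))*85 = (1694/3)*85 = 143990/3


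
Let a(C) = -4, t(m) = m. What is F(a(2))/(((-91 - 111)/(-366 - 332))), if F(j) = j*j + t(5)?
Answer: 7329/101 ≈ 72.564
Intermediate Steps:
F(j) = 5 + j**2 (F(j) = j*j + 5 = j**2 + 5 = 5 + j**2)
F(a(2))/(((-91 - 111)/(-366 - 332))) = (5 + (-4)**2)/(((-91 - 111)/(-366 - 332))) = (5 + 16)/((-202/(-698))) = 21/((-202*(-1/698))) = 21/(101/349) = 21*(349/101) = 7329/101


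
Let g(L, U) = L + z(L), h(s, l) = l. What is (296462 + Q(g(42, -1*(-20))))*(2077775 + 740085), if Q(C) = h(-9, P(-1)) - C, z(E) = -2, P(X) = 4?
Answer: 835286968360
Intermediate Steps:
g(L, U) = -2 + L (g(L, U) = L - 2 = -2 + L)
Q(C) = 4 - C
(296462 + Q(g(42, -1*(-20))))*(2077775 + 740085) = (296462 + (4 - (-2 + 42)))*(2077775 + 740085) = (296462 + (4 - 1*40))*2817860 = (296462 + (4 - 40))*2817860 = (296462 - 36)*2817860 = 296426*2817860 = 835286968360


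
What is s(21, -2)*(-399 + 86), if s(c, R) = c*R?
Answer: 13146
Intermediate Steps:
s(c, R) = R*c
s(21, -2)*(-399 + 86) = (-2*21)*(-399 + 86) = -42*(-313) = 13146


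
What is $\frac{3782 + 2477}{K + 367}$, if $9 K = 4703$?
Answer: $\frac{56331}{8006} \approx 7.0361$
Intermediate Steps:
$K = \frac{4703}{9}$ ($K = \frac{1}{9} \cdot 4703 = \frac{4703}{9} \approx 522.56$)
$\frac{3782 + 2477}{K + 367} = \frac{3782 + 2477}{\frac{4703}{9} + 367} = \frac{6259}{\frac{8006}{9}} = 6259 \cdot \frac{9}{8006} = \frac{56331}{8006}$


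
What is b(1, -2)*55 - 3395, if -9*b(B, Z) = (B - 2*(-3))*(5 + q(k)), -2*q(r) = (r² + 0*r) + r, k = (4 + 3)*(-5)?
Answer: 196595/9 ≈ 21844.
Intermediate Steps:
k = -35 (k = 7*(-5) = -35)
q(r) = -r/2 - r²/2 (q(r) = -((r² + 0*r) + r)/2 = -((r² + 0) + r)/2 = -(r² + r)/2 = -(r + r²)/2 = -r/2 - r²/2)
b(B, Z) = 1180/3 + 590*B/9 (b(B, Z) = -(B - 2*(-3))*(5 - ½*(-35)*(1 - 35))/9 = -(B + 6)*(5 - ½*(-35)*(-34))/9 = -(6 + B)*(5 - 595)/9 = -(6 + B)*(-590)/9 = -(-3540 - 590*B)/9 = 1180/3 + 590*B/9)
b(1, -2)*55 - 3395 = (1180/3 + (590/9)*1)*55 - 3395 = (1180/3 + 590/9)*55 - 3395 = (4130/9)*55 - 3395 = 227150/9 - 3395 = 196595/9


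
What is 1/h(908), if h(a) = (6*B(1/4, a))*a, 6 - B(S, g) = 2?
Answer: 1/21792 ≈ 4.5888e-5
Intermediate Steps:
B(S, g) = 4 (B(S, g) = 6 - 1*2 = 6 - 2 = 4)
h(a) = 24*a (h(a) = (6*4)*a = 24*a)
1/h(908) = 1/(24*908) = 1/21792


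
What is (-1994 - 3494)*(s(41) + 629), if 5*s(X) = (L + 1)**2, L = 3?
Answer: -17347568/5 ≈ -3.4695e+6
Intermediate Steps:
s(X) = 16/5 (s(X) = (3 + 1)**2/5 = (1/5)*4**2 = (1/5)*16 = 16/5)
(-1994 - 3494)*(s(41) + 629) = (-1994 - 3494)*(16/5 + 629) = -5488*3161/5 = -17347568/5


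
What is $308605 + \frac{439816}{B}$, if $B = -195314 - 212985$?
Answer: $\frac{126002673079}{408299} \approx 3.086 \cdot 10^{5}$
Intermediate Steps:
$B = -408299$ ($B = -195314 - 212985 = -408299$)
$308605 + \frac{439816}{B} = 308605 + \frac{439816}{-408299} = 308605 + 439816 \left(- \frac{1}{408299}\right) = 308605 - \frac{439816}{408299} = \frac{126002673079}{408299}$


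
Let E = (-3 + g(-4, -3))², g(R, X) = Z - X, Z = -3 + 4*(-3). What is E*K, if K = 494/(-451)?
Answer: -111150/451 ≈ -246.45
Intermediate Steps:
K = -494/451 (K = 494*(-1/451) = -494/451 ≈ -1.0953)
Z = -15 (Z = -3 - 12 = -15)
g(R, X) = -15 - X
E = 225 (E = (-3 + (-15 - 1*(-3)))² = (-3 + (-15 + 3))² = (-3 - 12)² = (-15)² = 225)
E*K = 225*(-494/451) = -111150/451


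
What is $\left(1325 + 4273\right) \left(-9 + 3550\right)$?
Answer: $19822518$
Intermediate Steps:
$\left(1325 + 4273\right) \left(-9 + 3550\right) = 5598 \cdot 3541 = 19822518$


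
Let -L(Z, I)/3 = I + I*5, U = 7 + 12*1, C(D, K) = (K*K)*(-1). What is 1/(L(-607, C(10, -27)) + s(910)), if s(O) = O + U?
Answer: 1/14051 ≈ 7.1169e-5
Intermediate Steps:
C(D, K) = -K² (C(D, K) = K²*(-1) = -K²)
U = 19 (U = 7 + 12 = 19)
L(Z, I) = -18*I (L(Z, I) = -3*(I + I*5) = -3*(I + 5*I) = -18*I)
s(O) = 19 + O (s(O) = O + 19 = 19 + O)
1/(L(-607, C(10, -27)) + s(910)) = 1/(-(-18)*(-27)² + (19 + 910)) = 1/(-(-18)*729 + 929) = 1/(-18*(-729) + 929) = 1/(13122 + 929) = 1/14051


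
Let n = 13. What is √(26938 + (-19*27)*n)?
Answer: √20269 ≈ 142.37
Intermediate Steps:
√(26938 + (-19*27)*n) = √(26938 - 19*27*13) = √(26938 - 513*13) = √(26938 - 6669) = √20269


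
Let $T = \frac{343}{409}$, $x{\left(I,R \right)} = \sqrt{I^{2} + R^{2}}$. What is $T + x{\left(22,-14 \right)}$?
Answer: $\frac{343}{409} + 2 \sqrt{170} \approx 26.915$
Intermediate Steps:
$T = \frac{343}{409}$ ($T = 343 \cdot \frac{1}{409} = \frac{343}{409} \approx 0.83863$)
$T + x{\left(22,-14 \right)} = \frac{343}{409} + \sqrt{22^{2} + \left(-14\right)^{2}} = \frac{343}{409} + \sqrt{484 + 196} = \frac{343}{409} + \sqrt{680} = \frac{343}{409} + 2 \sqrt{170}$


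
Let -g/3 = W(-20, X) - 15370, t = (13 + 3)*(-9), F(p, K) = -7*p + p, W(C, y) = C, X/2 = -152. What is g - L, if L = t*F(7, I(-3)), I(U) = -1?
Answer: 40122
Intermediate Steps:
X = -304 (X = 2*(-152) = -304)
F(p, K) = -6*p
t = -144 (t = 16*(-9) = -144)
L = 6048 (L = -(-864)*7 = -144*(-42) = 6048)
g = 46170 (g = -3*(-20 - 15370) = -3*(-15390) = 46170)
g - L = 46170 - 1*6048 = 46170 - 6048 = 40122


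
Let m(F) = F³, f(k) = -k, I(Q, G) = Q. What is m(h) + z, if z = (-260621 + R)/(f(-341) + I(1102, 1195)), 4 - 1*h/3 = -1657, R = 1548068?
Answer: 59513808200996/481 ≈ 1.2373e+11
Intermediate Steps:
h = 4983 (h = 12 - 3*(-1657) = 12 + 4971 = 4983)
z = 429149/481 (z = (-260621 + 1548068)/(-1*(-341) + 1102) = 1287447/(341 + 1102) = 1287447/1443 = 1287447*(1/1443) = 429149/481 ≈ 892.20)
m(h) + z = 4983³ + 429149/481 = 123729330087 + 429149/481 = 59513808200996/481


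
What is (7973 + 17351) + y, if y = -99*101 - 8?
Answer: 15317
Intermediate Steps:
y = -10007 (y = -9999 - 8 = -10007)
(7973 + 17351) + y = (7973 + 17351) - 10007 = 25324 - 10007 = 15317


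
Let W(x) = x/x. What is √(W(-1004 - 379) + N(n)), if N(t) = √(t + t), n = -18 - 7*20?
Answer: √(1 + 2*I*√79) ≈ 3.0663 + 2.8987*I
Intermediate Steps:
n = -158 (n = -18 - 140 = -158)
W(x) = 1
N(t) = √2*√t (N(t) = √(2*t) = √2*√t)
√(W(-1004 - 379) + N(n)) = √(1 + √2*√(-158)) = √(1 + √2*(I*√158)) = √(1 + 2*I*√79)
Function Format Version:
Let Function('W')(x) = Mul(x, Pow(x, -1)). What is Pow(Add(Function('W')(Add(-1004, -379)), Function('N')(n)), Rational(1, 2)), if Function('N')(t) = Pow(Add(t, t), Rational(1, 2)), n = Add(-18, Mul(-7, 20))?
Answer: Pow(Add(1, Mul(2, I, Pow(79, Rational(1, 2)))), Rational(1, 2)) ≈ Add(3.0663, Mul(2.8987, I))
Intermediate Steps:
n = -158 (n = Add(-18, -140) = -158)
Function('W')(x) = 1
Function('N')(t) = Mul(Pow(2, Rational(1, 2)), Pow(t, Rational(1, 2))) (Function('N')(t) = Pow(Mul(2, t), Rational(1, 2)) = Mul(Pow(2, Rational(1, 2)), Pow(t, Rational(1, 2))))
Pow(Add(Function('W')(Add(-1004, -379)), Function('N')(n)), Rational(1, 2)) = Pow(Add(1, Mul(Pow(2, Rational(1, 2)), Pow(-158, Rational(1, 2)))), Rational(1, 2)) = Pow(Add(1, Mul(Pow(2, Rational(1, 2)), Mul(I, Pow(158, Rational(1, 2))))), Rational(1, 2)) = Pow(Add(1, Mul(2, I, Pow(79, Rational(1, 2)))), Rational(1, 2))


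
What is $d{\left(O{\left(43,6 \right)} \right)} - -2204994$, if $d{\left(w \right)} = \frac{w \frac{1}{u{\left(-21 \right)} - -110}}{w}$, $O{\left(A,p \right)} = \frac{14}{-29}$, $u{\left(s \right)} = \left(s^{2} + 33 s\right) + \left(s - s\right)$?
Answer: $\frac{313109147}{142} \approx 2.205 \cdot 10^{6}$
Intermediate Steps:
$u{\left(s \right)} = s^{2} + 33 s$ ($u{\left(s \right)} = \left(s^{2} + 33 s\right) + 0 = s^{2} + 33 s$)
$O{\left(A,p \right)} = - \frac{14}{29}$ ($O{\left(A,p \right)} = 14 \left(- \frac{1}{29}\right) = - \frac{14}{29}$)
$d{\left(w \right)} = - \frac{1}{142}$ ($d{\left(w \right)} = \frac{w \frac{1}{- 21 \left(33 - 21\right) - -110}}{w} = \frac{w \frac{1}{\left(-21\right) 12 + 110}}{w} = \frac{w \frac{1}{-252 + 110}}{w} = \frac{w \frac{1}{-142}}{w} = \frac{w \left(- \frac{1}{142}\right)}{w} = \frac{\left(- \frac{1}{142}\right) w}{w} = - \frac{1}{142}$)
$d{\left(O{\left(43,6 \right)} \right)} - -2204994 = - \frac{1}{142} - -2204994 = - \frac{1}{142} + 2204994 = \frac{313109147}{142}$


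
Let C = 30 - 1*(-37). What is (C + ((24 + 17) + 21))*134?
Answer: 17286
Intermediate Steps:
C = 67 (C = 30 + 37 = 67)
(C + ((24 + 17) + 21))*134 = (67 + ((24 + 17) + 21))*134 = (67 + (41 + 21))*134 = (67 + 62)*134 = 129*134 = 17286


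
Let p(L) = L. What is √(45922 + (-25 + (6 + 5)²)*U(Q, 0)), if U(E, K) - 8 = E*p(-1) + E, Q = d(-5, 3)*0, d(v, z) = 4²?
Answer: √46690 ≈ 216.08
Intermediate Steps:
d(v, z) = 16
Q = 0 (Q = 16*0 = 0)
U(E, K) = 8 (U(E, K) = 8 + (E*(-1) + E) = 8 + (-E + E) = 8 + 0 = 8)
√(45922 + (-25 + (6 + 5)²)*U(Q, 0)) = √(45922 + (-25 + (6 + 5)²)*8) = √(45922 + (-25 + 11²)*8) = √(45922 + (-25 + 121)*8) = √(45922 + 96*8) = √(45922 + 768) = √46690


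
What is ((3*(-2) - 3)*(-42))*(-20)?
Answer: -7560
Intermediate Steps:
((3*(-2) - 3)*(-42))*(-20) = ((-6 - 3)*(-42))*(-20) = -9*(-42)*(-20) = 378*(-20) = -7560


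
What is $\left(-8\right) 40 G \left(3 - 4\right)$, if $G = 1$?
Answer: $320$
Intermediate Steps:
$\left(-8\right) 40 G \left(3 - 4\right) = \left(-8\right) 40 \cdot 1 \left(3 - 4\right) = - 320 \cdot 1 \left(-1\right) = \left(-320\right) \left(-1\right) = 320$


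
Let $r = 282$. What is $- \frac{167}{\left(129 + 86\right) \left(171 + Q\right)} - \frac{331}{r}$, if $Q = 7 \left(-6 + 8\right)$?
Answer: $- \frac{13212619}{11216550} \approx -1.178$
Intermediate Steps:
$Q = 14$ ($Q = 7 \cdot 2 = 14$)
$- \frac{167}{\left(129 + 86\right) \left(171 + Q\right)} - \frac{331}{r} = - \frac{167}{\left(129 + 86\right) \left(171 + 14\right)} - \frac{331}{282} = - \frac{167}{215 \cdot 185} - \frac{331}{282} = - \frac{167}{39775} - \frac{331}{282} = - \frac{13212619}{11216550}$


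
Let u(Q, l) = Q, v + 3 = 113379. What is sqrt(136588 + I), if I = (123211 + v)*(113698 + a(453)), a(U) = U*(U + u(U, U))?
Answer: 2*sqrt(30999792170) ≈ 3.5214e+5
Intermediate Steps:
v = 113376 (v = -3 + 113379 = 113376)
a(U) = 2*U**2 (a(U) = U*(U + U) = U*(2*U) = 2*U**2)
I = 123999032092 (I = (123211 + 113376)*(113698 + 2*453**2) = 236587*(113698 + 2*205209) = 236587*(113698 + 410418) = 236587*524116 = 123999032092)
sqrt(136588 + I) = sqrt(136588 + 123999032092) = sqrt(123999168680) = 2*sqrt(30999792170)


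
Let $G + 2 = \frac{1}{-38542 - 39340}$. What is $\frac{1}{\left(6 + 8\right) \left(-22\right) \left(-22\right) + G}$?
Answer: $\frac{77882}{527572667} \approx 0.00014762$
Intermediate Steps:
$G = - \frac{155765}{77882}$ ($G = -2 + \frac{1}{-38542 - 39340} = -2 + \frac{1}{-77882} = -2 - \frac{1}{77882} = - \frac{155765}{77882} \approx -2.0$)
$\frac{1}{\left(6 + 8\right) \left(-22\right) \left(-22\right) + G} = \frac{1}{\left(6 + 8\right) \left(-22\right) \left(-22\right) - \frac{155765}{77882}} = \frac{1}{14 \left(-22\right) \left(-22\right) - \frac{155765}{77882}} = \frac{1}{\left(-308\right) \left(-22\right) - \frac{155765}{77882}} = \frac{1}{6776 - \frac{155765}{77882}} = \frac{1}{\frac{527572667}{77882}} = \frac{77882}{527572667}$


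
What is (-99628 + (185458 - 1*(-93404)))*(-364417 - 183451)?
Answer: -98196573112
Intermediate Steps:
(-99628 + (185458 - 1*(-93404)))*(-364417 - 183451) = (-99628 + (185458 + 93404))*(-547868) = (-99628 + 278862)*(-547868) = 179234*(-547868) = -98196573112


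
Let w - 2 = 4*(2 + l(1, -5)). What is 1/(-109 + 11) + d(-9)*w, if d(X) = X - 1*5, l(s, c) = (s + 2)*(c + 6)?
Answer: -30185/98 ≈ -308.01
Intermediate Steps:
l(s, c) = (2 + s)*(6 + c)
d(X) = -5 + X (d(X) = X - 5 = -5 + X)
w = 22 (w = 2 + 4*(2 + (12 + 2*(-5) + 6*1 - 5*1)) = 2 + 4*(2 + (12 - 10 + 6 - 5)) = 2 + 4*(2 + 3) = 2 + 4*5 = 2 + 20 = 22)
1/(-109 + 11) + d(-9)*w = 1/(-109 + 11) + (-5 - 9)*22 = 1/(-98) - 14*22 = -1/98 - 308 = -30185/98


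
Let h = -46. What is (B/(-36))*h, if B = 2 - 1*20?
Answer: -23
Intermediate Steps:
B = -18 (B = 2 - 20 = -18)
(B/(-36))*h = (-18/(-36))*(-46) = -1/36*(-18)*(-46) = (½)*(-46) = -23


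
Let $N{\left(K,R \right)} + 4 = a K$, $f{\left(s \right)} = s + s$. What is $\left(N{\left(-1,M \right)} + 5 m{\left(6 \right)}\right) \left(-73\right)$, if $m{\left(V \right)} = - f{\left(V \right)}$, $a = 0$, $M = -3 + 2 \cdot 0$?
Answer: $4672$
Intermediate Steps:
$M = -3$ ($M = -3 + 0 = -3$)
$f{\left(s \right)} = 2 s$
$N{\left(K,R \right)} = -4$ ($N{\left(K,R \right)} = -4 + 0 K = -4 + 0 = -4$)
$m{\left(V \right)} = - 2 V$
$\left(N{\left(-1,M \right)} + 5 m{\left(6 \right)}\right) \left(-73\right) = \left(-4 + 5 \left(\left(-2\right) 6\right)\right) \left(-73\right) = \left(-4 + 5 \left(-12\right)\right) \left(-73\right) = \left(-4 - 60\right) \left(-73\right) = \left(-64\right) \left(-73\right) = 4672$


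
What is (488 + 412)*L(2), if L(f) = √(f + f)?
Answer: 1800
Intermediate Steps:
L(f) = √2*√f (L(f) = √(2*f) = √2*√f)
(488 + 412)*L(2) = (488 + 412)*(√2*√2) = 900*2 = 1800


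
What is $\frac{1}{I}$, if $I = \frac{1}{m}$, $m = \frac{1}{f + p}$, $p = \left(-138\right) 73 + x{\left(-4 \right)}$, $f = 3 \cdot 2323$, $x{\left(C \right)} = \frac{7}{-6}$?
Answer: $- \frac{6}{18637} \approx -0.00032194$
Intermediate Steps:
$x{\left(C \right)} = - \frac{7}{6}$ ($x{\left(C \right)} = 7 \left(- \frac{1}{6}\right) = - \frac{7}{6}$)
$f = 6969$
$p = - \frac{60451}{6}$ ($p = \left(-138\right) 73 - \frac{7}{6} = -10074 - \frac{7}{6} = - \frac{60451}{6} \approx -10075.0$)
$m = - \frac{6}{18637}$ ($m = \frac{1}{6969 - \frac{60451}{6}} = \frac{1}{- \frac{18637}{6}} = - \frac{6}{18637} \approx -0.00032194$)
$I = - \frac{18637}{6}$ ($I = \frac{1}{- \frac{6}{18637}} = - \frac{18637}{6} \approx -3106.2$)
$\frac{1}{I} = \frac{1}{- \frac{18637}{6}} = - \frac{6}{18637}$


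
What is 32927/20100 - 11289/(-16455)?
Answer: 51248179/22049700 ≈ 2.3242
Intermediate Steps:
32927/20100 - 11289/(-16455) = 32927*(1/20100) - 11289*(-1/16455) = 32927/20100 + 3763/5485 = 51248179/22049700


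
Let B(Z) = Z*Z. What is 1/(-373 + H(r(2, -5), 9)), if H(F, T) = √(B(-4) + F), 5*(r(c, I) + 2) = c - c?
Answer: -373/139115 - √14/139115 ≈ -0.0027081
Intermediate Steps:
B(Z) = Z²
r(c, I) = -2 (r(c, I) = -2 + (c - c)/5 = -2 + (⅕)*0 = -2 + 0 = -2)
H(F, T) = √(16 + F) (H(F, T) = √((-4)² + F) = √(16 + F))
1/(-373 + H(r(2, -5), 9)) = 1/(-373 + √(16 - 2)) = 1/(-373 + √14)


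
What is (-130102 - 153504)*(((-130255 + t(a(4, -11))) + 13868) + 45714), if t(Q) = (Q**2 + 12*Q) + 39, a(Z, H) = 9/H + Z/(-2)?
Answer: 2424787341070/121 ≈ 2.0040e+10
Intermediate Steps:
a(Z, H) = 9/H - Z/2 (a(Z, H) = 9/H + Z*(-1/2) = 9/H - Z/2)
t(Q) = 39 + Q**2 + 12*Q
(-130102 - 153504)*(((-130255 + t(a(4, -11))) + 13868) + 45714) = (-130102 - 153504)*(((-130255 + (39 + (9/(-11) - 1/2*4)**2 + 12*(9/(-11) - 1/2*4))) + 13868) + 45714) = -283606*(((-130255 + (39 + (9*(-1/11) - 2)**2 + 12*(9*(-1/11) - 2))) + 13868) + 45714) = -283606*(((-130255 + (39 + (-9/11 - 2)**2 + 12*(-9/11 - 2))) + 13868) + 45714) = -283606*(((-130255 + (39 + (-31/11)**2 + 12*(-31/11))) + 13868) + 45714) = -283606*(((-130255 + (39 + 961/121 - 372/11)) + 13868) + 45714) = -283606*(((-130255 + 1588/121) + 13868) + 45714) = -283606*((-15759267/121 + 13868) + 45714) = -283606*(-14081239/121 + 45714) = -283606*(-8549845/121) = 2424787341070/121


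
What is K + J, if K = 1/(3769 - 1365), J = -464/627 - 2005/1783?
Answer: -5009892647/2687530164 ≈ -1.8641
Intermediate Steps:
J = -2084447/1117941 (J = -464*1/627 - 2005*1/1783 = -464/627 - 2005/1783 = -2084447/1117941 ≈ -1.8645)
K = 1/2404 ≈ 0.00041597
K + J = 1/2404 - 2084447/1117941 = -5009892647/2687530164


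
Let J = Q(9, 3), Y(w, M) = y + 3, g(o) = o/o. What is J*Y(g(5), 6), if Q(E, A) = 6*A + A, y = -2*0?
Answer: 63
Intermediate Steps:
y = 0
Q(E, A) = 7*A
g(o) = 1
Y(w, M) = 3 (Y(w, M) = 0 + 3 = 3)
J = 21 (J = 7*3 = 21)
J*Y(g(5), 6) = 21*3 = 63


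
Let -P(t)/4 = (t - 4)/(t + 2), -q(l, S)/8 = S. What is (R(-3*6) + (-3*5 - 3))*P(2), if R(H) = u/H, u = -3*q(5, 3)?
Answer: -44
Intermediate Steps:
q(l, S) = -8*S
u = 72 (u = -(-24)*3 = -3*(-24) = 72)
R(H) = 72/H
P(t) = -4*(-4 + t)/(2 + t) (P(t) = -4*(t - 4)/(t + 2) = -4*(-4 + t)/(2 + t))
(R(-3*6) + (-3*5 - 3))*P(2) = (72/((-3*6)) + (-3*5 - 3))*(4*(4 - 1*2)/(2 + 2)) = (72/(-18) + (-15 - 3))*(4*(4 - 2)/4) = (72*(-1/18) - 18)*(4*(¼)*2) = (-4 - 18)*2 = -22*2 = -44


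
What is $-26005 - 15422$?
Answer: $-41427$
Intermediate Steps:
$-26005 - 15422 = -41427$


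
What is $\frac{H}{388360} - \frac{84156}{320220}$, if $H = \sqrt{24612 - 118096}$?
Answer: $- \frac{7013}{26685} + \frac{i \sqrt{23371}}{194180} \approx -0.26281 + 0.00078729 i$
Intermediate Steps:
$H = 2 i \sqrt{23371}$ ($H = \sqrt{-93484} = 2 i \sqrt{23371} \approx 305.75 i$)
$\frac{H}{388360} - \frac{84156}{320220} = \frac{2 i \sqrt{23371}}{388360} - \frac{84156}{320220} = 2 i \sqrt{23371} \cdot \frac{1}{388360} - \frac{7013}{26685} = \frac{i \sqrt{23371}}{194180} - \frac{7013}{26685} = - \frac{7013}{26685} + \frac{i \sqrt{23371}}{194180}$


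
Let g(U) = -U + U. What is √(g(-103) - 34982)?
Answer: I*√34982 ≈ 187.03*I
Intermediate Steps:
g(U) = 0
√(g(-103) - 34982) = √(0 - 34982) = √(-34982) = I*√34982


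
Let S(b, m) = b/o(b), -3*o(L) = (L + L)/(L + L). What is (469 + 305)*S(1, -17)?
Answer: -2322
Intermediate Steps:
o(L) = -⅓ (o(L) = -(L + L)/(3*(L + L)) = -2*L/(3*(2*L)) = -2*L*1/(2*L)/3 = -⅓*1 = -⅓)
S(b, m) = -3*b (S(b, m) = b/(-⅓) = b*(-3) = -3*b)
(469 + 305)*S(1, -17) = (469 + 305)*(-3*1) = 774*(-3) = -2322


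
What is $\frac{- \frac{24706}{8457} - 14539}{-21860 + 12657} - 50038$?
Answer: $- \frac{3894323100269}{77829771} \approx -50036.0$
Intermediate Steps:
$\frac{- \frac{24706}{8457} - 14539}{-21860 + 12657} - 50038 = \frac{\left(-24706\right) \frac{1}{8457} - 14539}{-9203} - 50038 = \left(- \frac{24706}{8457} - 14539\right) \left(- \frac{1}{9203}\right) - 50038 = \left(- \frac{122981029}{8457}\right) \left(- \frac{1}{9203}\right) - 50038 = \frac{122981029}{77829771} - 50038 = - \frac{3894323100269}{77829771}$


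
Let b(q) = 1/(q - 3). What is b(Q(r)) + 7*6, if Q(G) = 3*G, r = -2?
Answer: 377/9 ≈ 41.889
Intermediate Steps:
b(q) = 1/(-3 + q)
b(Q(r)) + 7*6 = 1/(-3 + 3*(-2)) + 7*6 = 1/(-3 - 6) + 42 = 1/(-9) + 42 = -1/9 + 42 = 377/9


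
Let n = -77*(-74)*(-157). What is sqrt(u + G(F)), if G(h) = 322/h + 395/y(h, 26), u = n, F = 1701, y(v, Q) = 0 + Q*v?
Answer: I*sqrt(21601917611274)/4914 ≈ 945.83*I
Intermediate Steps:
y(v, Q) = Q*v
n = -894586 (n = 5698*(-157) = -894586)
u = -894586
G(h) = 8767/(26*h) (G(h) = 322/h + 395/((26*h)) = 322/h + 395*(1/(26*h)) = 322/h + 395/(26*h) = 8767/(26*h))
sqrt(u + G(F)) = sqrt(-894586 + (8767/26)/1701) = sqrt(-894586 + (8767/26)*(1/1701)) = sqrt(-894586 + 8767/44226) = sqrt(-39563951669/44226) = I*sqrt(21601917611274)/4914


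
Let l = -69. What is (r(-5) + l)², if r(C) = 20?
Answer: 2401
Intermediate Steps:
(r(-5) + l)² = (20 - 69)² = (-49)² = 2401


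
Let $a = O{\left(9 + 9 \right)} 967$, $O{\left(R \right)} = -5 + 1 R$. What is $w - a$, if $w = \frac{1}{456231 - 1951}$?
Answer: $- \frac{5710753879}{454280} \approx -12571.0$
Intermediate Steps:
$O{\left(R \right)} = -5 + R$
$a = 12571$ ($a = \left(-5 + \left(9 + 9\right)\right) 967 = \left(-5 + 18\right) 967 = 13 \cdot 967 = 12571$)
$w = \frac{1}{454280} \approx 2.2013 \cdot 10^{-6}$
$w - a = \frac{1}{454280} - 12571 = - \frac{5710753879}{454280}$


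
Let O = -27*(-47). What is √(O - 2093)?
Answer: 2*I*√206 ≈ 28.705*I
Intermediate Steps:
O = 1269
√(O - 2093) = √(1269 - 2093) = √(-824) = 2*I*√206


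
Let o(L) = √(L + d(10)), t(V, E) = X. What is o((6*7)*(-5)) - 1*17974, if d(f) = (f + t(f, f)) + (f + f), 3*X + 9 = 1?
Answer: -17974 + 2*I*√411/3 ≈ -17974.0 + 13.515*I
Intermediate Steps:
X = -8/3 (X = -3 + (⅓)*1 = -3 + ⅓ = -8/3 ≈ -2.6667)
t(V, E) = -8/3
d(f) = -8/3 + 3*f (d(f) = (f - 8/3) + (f + f) = (-8/3 + f) + 2*f = -8/3 + 3*f)
o(L) = √(82/3 + L) (o(L) = √(L + (-8/3 + 3*10)) = √(L + (-8/3 + 30)) = √(L + 82/3) = √(82/3 + L))
o((6*7)*(-5)) - 1*17974 = √(246 + 9*((6*7)*(-5)))/3 - 1*17974 = √(246 + 9*(42*(-5)))/3 - 17974 = √(246 + 9*(-210))/3 - 17974 = √(246 - 1890)/3 - 17974 = √(-1644)/3 - 17974 = (2*I*√411)/3 - 17974 = 2*I*√411/3 - 17974 = -17974 + 2*I*√411/3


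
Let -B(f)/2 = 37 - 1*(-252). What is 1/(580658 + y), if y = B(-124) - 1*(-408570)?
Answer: 1/988650 ≈ 1.0115e-6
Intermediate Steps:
B(f) = -578 (B(f) = -2*(37 - 1*(-252)) = -2*(37 + 252) = -2*289 = -578)
y = 407992 (y = -578 - 1*(-408570) = -578 + 408570 = 407992)
1/(580658 + y) = 1/(580658 + 407992) = 1/988650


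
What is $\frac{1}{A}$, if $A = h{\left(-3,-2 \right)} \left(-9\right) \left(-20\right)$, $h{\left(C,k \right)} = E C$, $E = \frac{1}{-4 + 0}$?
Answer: $\frac{1}{135} \approx 0.0074074$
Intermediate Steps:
$E = - \frac{1}{4}$ ($E = \frac{1}{-4} = - \frac{1}{4} \approx -0.25$)
$h{\left(C,k \right)} = - \frac{C}{4}$
$A = 135$ ($A = \left(- \frac{1}{4}\right) \left(-3\right) \left(-9\right) \left(-20\right) = \frac{3}{4} \left(-9\right) \left(-20\right) = \left(- \frac{27}{4}\right) \left(-20\right) = 135$)
$\frac{1}{A} = \frac{1}{135}$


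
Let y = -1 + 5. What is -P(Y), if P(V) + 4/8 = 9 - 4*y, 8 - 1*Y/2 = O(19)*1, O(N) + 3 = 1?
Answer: 15/2 ≈ 7.5000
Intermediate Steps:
y = 4
O(N) = -2 (O(N) = -3 + 1 = -2)
Y = 20 (Y = 16 - (-4) = 16 - 2*(-2) = 16 + 4 = 20)
P(V) = -15/2 (P(V) = -½ + (9 - 4*4) = -½ + (9 - 16) = -½ - 7 = -15/2)
-P(Y) = -1*(-15/2) = 15/2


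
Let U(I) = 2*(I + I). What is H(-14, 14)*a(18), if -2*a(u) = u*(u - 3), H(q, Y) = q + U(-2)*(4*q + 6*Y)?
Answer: 32130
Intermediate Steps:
U(I) = 4*I (U(I) = 2*(2*I) = 4*I)
H(q, Y) = -48*Y - 31*q (H(q, Y) = q + (4*(-2))*(4*q + 6*Y) = q - 8*(4*q + 6*Y) = q + (-48*Y - 32*q) = -48*Y - 31*q)
a(u) = -u*(-3 + u)/2 (a(u) = -u*(u - 3)/2 = -u*(-3 + u)/2)
H(-14, 14)*a(18) = (-48*14 - 31*(-14))*((½)*18*(3 - 1*18)) = (-672 + 434)*((½)*18*(3 - 18)) = -119*18*(-15) = -238*(-135) = 32130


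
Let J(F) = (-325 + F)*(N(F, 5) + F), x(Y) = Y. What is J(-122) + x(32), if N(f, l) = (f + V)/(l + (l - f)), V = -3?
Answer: 2419529/44 ≈ 54989.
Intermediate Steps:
N(f, l) = (-3 + f)/(-f + 2*l) (N(f, l) = (f - 3)/(l + (l - f)) = (-3 + f)/(-f + 2*l))
J(F) = (-325 + F)*(F + (3 - F)/(-10 + F)) (J(F) = (-325 + F)*((3 - F)/(F - 2*5) + F) = (-325 + F)*((3 - F)/(F - 10) + F) = (-325 + F)*((3 - F)/(-10 + F) + F) = (-325 + F)*(F + (3 - F)/(-10 + F)))
J(-122) + x(32) = (-975 + (-122)**3 - 336*(-122)**2 + 3578*(-122))/(-10 - 122) + 32 = (-975 - 1815848 - 336*14884 - 436516)/(-132) + 32 = -(-975 - 1815848 - 5001024 - 436516)/132 + 32 = -1/132*(-7254363) + 32 = 2418121/44 + 32 = 2419529/44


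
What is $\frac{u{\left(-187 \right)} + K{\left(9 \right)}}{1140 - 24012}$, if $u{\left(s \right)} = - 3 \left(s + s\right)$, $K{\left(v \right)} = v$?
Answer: $- \frac{377}{7624} \approx -0.049449$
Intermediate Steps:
$u{\left(s \right)} = - 6 s$ ($u{\left(s \right)} = - 3 \cdot 2 s = - 6 s$)
$\frac{u{\left(-187 \right)} + K{\left(9 \right)}}{1140 - 24012} = \frac{\left(-6\right) \left(-187\right) + 9}{1140 - 24012} = \frac{1122 + 9}{-22872} = 1131 \left(- \frac{1}{22872}\right) = - \frac{377}{7624}$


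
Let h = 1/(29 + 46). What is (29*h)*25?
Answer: 29/3 ≈ 9.6667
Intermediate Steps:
h = 1/75 ≈ 0.013333
(29*h)*25 = (29*(1/75))*25 = (29/75)*25 = 29/3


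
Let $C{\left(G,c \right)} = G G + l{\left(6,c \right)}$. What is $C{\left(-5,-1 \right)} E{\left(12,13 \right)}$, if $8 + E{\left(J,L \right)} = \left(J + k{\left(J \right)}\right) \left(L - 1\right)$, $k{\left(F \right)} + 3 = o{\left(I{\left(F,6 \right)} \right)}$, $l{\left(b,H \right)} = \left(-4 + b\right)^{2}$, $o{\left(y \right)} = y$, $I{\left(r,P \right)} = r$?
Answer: $7076$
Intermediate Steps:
$k{\left(F \right)} = -3 + F$
$E{\left(J,L \right)} = -8 + \left(-1 + L\right) \left(-3 + 2 J\right)$ ($E{\left(J,L \right)} = -8 + \left(J + \left(-3 + J\right)\right) \left(L - 1\right) = -8 + \left(-3 + 2 J\right) \left(-1 + L\right) = -8 + \left(-1 + L\right) \left(-3 + 2 J\right)$)
$C{\left(G,c \right)} = 4 + G^{2}$ ($C{\left(G,c \right)} = G G + \left(-4 + 6\right)^{2} = G^{2} + 2^{2} = G^{2} + 4 = 4 + G^{2}$)
$C{\left(-5,-1 \right)} E{\left(12,13 \right)} = \left(4 + \left(-5\right)^{2}\right) \left(-5 - 24 + 12 \cdot 13 + 13 \left(-3 + 12\right)\right) = \left(4 + 25\right) \left(-5 - 24 + 156 + 13 \cdot 9\right) = 29 \left(-5 - 24 + 156 + 117\right) = 29 \cdot 244 = 7076$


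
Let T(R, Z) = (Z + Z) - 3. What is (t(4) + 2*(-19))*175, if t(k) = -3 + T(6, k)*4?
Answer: -3675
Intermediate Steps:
T(R, Z) = -3 + 2*Z (T(R, Z) = 2*Z - 3 = -3 + 2*Z)
t(k) = -15 + 8*k (t(k) = -3 + (-3 + 2*k)*4 = -3 + (-12 + 8*k) = -15 + 8*k)
(t(4) + 2*(-19))*175 = ((-15 + 8*4) + 2*(-19))*175 = ((-15 + 32) - 38)*175 = (17 - 38)*175 = -21*175 = -3675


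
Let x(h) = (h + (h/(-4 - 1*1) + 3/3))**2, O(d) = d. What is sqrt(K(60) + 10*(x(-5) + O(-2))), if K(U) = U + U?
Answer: sqrt(190) ≈ 13.784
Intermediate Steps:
x(h) = (1 + 4*h/5)**2 (x(h) = (h + (h/(-4 - 1) + 3*(1/3)))**2 = (h + (h/(-5) + 1))**2 = (h + (h*(-1/5) + 1))**2 = (h + (-h/5 + 1))**2 = (h + (1 - h/5))**2 = (1 + 4*h/5)**2)
K(U) = 2*U
sqrt(K(60) + 10*(x(-5) + O(-2))) = sqrt(2*60 + 10*((5 + 4*(-5))**2/25 - 2)) = sqrt(120 + 10*((5 - 20)**2/25 - 2)) = sqrt(120 + 10*((1/25)*(-15)**2 - 2)) = sqrt(120 + 10*((1/25)*225 - 2)) = sqrt(120 + 10*(9 - 2)) = sqrt(120 + 10*7) = sqrt(120 + 70) = sqrt(190)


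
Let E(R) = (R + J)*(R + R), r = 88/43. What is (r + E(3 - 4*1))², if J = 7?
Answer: 183184/1849 ≈ 99.072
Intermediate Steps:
r = 88/43 (r = 88*(1/43) = 88/43 ≈ 2.0465)
E(R) = 2*R*(7 + R) (E(R) = (R + 7)*(R + R) = (7 + R)*(2*R) = 2*R*(7 + R))
(r + E(3 - 4*1))² = (88/43 + 2*(3 - 4*1)*(7 + (3 - 4*1)))² = (88/43 + 2*(3 - 4)*(7 + (3 - 4)))² = (88/43 + 2*(-1)*(7 - 1))² = (88/43 + 2*(-1)*6)² = (88/43 - 12)² = (-428/43)² = 183184/1849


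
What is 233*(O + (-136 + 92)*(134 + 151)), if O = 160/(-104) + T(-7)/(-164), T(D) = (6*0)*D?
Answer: -37988320/13 ≈ -2.9222e+6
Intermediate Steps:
T(D) = 0 (T(D) = 0*D = 0)
O = -20/13 (O = 160/(-104) + 0/(-164) = 160*(-1/104) + 0*(-1/164) = -20/13 + 0 = -20/13 ≈ -1.5385)
233*(O + (-136 + 92)*(134 + 151)) = 233*(-20/13 + (-136 + 92)*(134 + 151)) = 233*(-20/13 - 44*285) = 233*(-20/13 - 12540) = 233*(-163040/13) = -37988320/13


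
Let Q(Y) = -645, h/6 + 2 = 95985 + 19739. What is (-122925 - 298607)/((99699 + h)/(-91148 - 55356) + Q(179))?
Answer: 61756124128/95289111 ≈ 648.09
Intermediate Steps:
h = 694332 (h = -12 + 6*(95985 + 19739) = -12 + 6*115724 = -12 + 694344 = 694332)
(-122925 - 298607)/((99699 + h)/(-91148 - 55356) + Q(179)) = (-122925 - 298607)/((99699 + 694332)/(-91148 - 55356) - 645) = -421532/(794031/(-146504) - 645) = -421532/(794031*(-1/146504) - 645) = -421532/(-794031/146504 - 645) = -421532/(-95289111/146504) = -421532*(-146504/95289111) = 61756124128/95289111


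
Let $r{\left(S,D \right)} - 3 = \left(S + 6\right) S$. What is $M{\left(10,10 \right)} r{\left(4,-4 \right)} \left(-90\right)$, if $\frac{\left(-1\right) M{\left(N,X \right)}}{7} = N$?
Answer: $270900$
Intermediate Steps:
$r{\left(S,D \right)} = 3 + S \left(6 + S\right)$ ($r{\left(S,D \right)} = 3 + \left(S + 6\right) S = 3 + \left(6 + S\right) S = 3 + S \left(6 + S\right)$)
$M{\left(N,X \right)} = - 7 N$
$M{\left(10,10 \right)} r{\left(4,-4 \right)} \left(-90\right) = \left(-7\right) 10 \left(3 + 4^{2} + 6 \cdot 4\right) \left(-90\right) = - 70 \left(3 + 16 + 24\right) \left(-90\right) = \left(-70\right) 43 \left(-90\right) = \left(-3010\right) \left(-90\right) = 270900$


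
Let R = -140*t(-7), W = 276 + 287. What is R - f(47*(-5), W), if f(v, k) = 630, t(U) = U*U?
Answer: -7490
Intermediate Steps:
t(U) = U²
W = 563
R = -6860 (R = -140*(-7)² = -140*49 = -6860)
R - f(47*(-5), W) = -6860 - 1*630 = -6860 - 630 = -7490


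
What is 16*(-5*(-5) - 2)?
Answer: 368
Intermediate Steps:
16*(-5*(-5) - 2) = 16*(25 - 2) = 16*23 = 368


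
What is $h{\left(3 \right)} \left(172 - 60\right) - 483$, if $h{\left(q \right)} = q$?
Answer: $-147$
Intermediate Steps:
$h{\left(3 \right)} \left(172 - 60\right) - 483 = 3 \left(172 - 60\right) - 483 = 3 \cdot 112 - 483 = 336 - 483 = -147$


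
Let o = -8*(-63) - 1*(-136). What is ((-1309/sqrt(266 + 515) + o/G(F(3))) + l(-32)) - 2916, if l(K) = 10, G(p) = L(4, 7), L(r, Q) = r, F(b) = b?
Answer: -2746 - 119*sqrt(781)/71 ≈ -2792.8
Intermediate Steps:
G(p) = 4
o = 640 (o = 504 + 136 = 640)
((-1309/sqrt(266 + 515) + o/G(F(3))) + l(-32)) - 2916 = ((-1309/sqrt(266 + 515) + 640/4) + 10) - 2916 = ((-1309*sqrt(781)/781 + 640*(1/4)) + 10) - 2916 = ((-119*sqrt(781)/71 + 160) + 10) - 2916 = ((160 - 119*sqrt(781)/71) + 10) - 2916 = (170 - 119*sqrt(781)/71) - 2916 = -2746 - 119*sqrt(781)/71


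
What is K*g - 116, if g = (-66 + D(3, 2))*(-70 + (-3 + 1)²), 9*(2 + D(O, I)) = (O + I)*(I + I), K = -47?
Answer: -612476/3 ≈ -2.0416e+5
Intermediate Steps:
D(O, I) = -2 + 2*I*(I + O)/9 (D(O, I) = -2 + ((O + I)*(I + I))/9 = -2 + ((I + O)*(2*I))/9 = -2 + (2*I*(I + O))/9 = -2 + 2*I*(I + O)/9)
g = 13024/3 (g = (-66 + (-2 + (2/9)*2² + (2/9)*2*3))*(-70 + (-3 + 1)²) = (-66 + (-2 + (2/9)*4 + 4/3))*(-70 + (-2)²) = (-66 + (-2 + 8/9 + 4/3))*(-70 + 4) = (-66 + 2/9)*(-66) = -592/9*(-66) = 13024/3 ≈ 4341.3)
K*g - 116 = -47*13024/3 - 116 = -612128/3 - 116 = -612476/3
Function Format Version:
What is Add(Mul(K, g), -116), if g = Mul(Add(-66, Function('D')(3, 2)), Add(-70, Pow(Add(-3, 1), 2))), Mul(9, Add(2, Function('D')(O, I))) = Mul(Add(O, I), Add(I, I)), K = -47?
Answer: Rational(-612476, 3) ≈ -2.0416e+5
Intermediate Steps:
Function('D')(O, I) = Add(-2, Mul(Rational(2, 9), I, Add(I, O))) (Function('D')(O, I) = Add(-2, Mul(Rational(1, 9), Mul(Add(O, I), Add(I, I)))) = Add(-2, Mul(Rational(1, 9), Mul(Add(I, O), Mul(2, I)))) = Add(-2, Mul(Rational(1, 9), Mul(2, I, Add(I, O)))) = Add(-2, Mul(Rational(2, 9), I, Add(I, O))))
g = Rational(13024, 3) (g = Mul(Add(-66, Add(-2, Mul(Rational(2, 9), Pow(2, 2)), Mul(Rational(2, 9), 2, 3))), Add(-70, Pow(Add(-3, 1), 2))) = Mul(Add(-66, Add(-2, Mul(Rational(2, 9), 4), Rational(4, 3))), Add(-70, Pow(-2, 2))) = Mul(Add(-66, Add(-2, Rational(8, 9), Rational(4, 3))), Add(-70, 4)) = Mul(Add(-66, Rational(2, 9)), -66) = Mul(Rational(-592, 9), -66) = Rational(13024, 3) ≈ 4341.3)
Add(Mul(K, g), -116) = Add(Mul(-47, Rational(13024, 3)), -116) = Add(Rational(-612128, 3), -116) = Rational(-612476, 3)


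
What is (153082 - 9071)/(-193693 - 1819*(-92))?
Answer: -144011/26345 ≈ -5.4663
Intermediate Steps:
(153082 - 9071)/(-193693 - 1819*(-92)) = 144011/(-193693 + 167348) = 144011/(-26345) = 144011*(-1/26345) = -144011/26345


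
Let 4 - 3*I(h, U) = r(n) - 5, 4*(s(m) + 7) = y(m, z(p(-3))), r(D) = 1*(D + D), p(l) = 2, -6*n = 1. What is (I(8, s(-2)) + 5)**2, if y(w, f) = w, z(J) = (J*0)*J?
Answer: 5329/81 ≈ 65.790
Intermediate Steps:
n = -1/6 (n = -1/6*1 = -1/6 ≈ -0.16667)
z(J) = 0 (z(J) = 0*J = 0)
r(D) = 2*D (r(D) = 1*(2*D) = 2*D)
s(m) = -7 + m/4
I(h, U) = 28/9 (I(h, U) = 4/3 - (2*(-1/6) - 5)/3 = 4/3 - (-1/3 - 5)/3 = 4/3 - 1/3*(-16/3) = 4/3 + 16/9 = 28/9)
(I(8, s(-2)) + 5)**2 = (28/9 + 5)**2 = (73/9)**2 = 5329/81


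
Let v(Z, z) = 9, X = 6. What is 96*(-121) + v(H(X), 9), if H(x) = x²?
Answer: -11607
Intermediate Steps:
96*(-121) + v(H(X), 9) = 96*(-121) + 9 = -11616 + 9 = -11607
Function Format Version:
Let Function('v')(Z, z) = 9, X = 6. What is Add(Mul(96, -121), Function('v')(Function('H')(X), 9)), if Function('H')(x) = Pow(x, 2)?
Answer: -11607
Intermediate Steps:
Add(Mul(96, -121), Function('v')(Function('H')(X), 9)) = Add(Mul(96, -121), 9) = Add(-11616, 9) = -11607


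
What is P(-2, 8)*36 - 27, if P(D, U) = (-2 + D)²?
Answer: 549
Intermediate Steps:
P(-2, 8)*36 - 27 = (-2 - 2)²*36 - 27 = (-4)²*36 - 27 = 16*36 - 27 = 576 - 27 = 549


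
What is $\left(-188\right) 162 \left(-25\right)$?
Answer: $761400$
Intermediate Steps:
$\left(-188\right) 162 \left(-25\right) = \left(-30456\right) \left(-25\right) = 761400$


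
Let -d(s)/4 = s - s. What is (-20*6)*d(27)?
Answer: 0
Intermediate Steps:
d(s) = 0 (d(s) = -4*(s - s) = -4*0 = 0)
(-20*6)*d(27) = -20*6*0 = -120*0 = 0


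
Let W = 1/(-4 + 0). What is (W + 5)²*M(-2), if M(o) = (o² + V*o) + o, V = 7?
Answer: -1083/4 ≈ -270.75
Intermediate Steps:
M(o) = o² + 8*o (M(o) = (o² + 7*o) + o = o² + 8*o)
W = -¼ (W = 1/(-4) = -¼ ≈ -0.25000)
(W + 5)²*M(-2) = (-¼ + 5)²*(-2*(8 - 2)) = (19/4)²*(-2*6) = (361/16)*(-12) = -1083/4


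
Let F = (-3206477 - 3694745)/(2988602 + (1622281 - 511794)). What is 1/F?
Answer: -4099089/6901222 ≈ -0.59397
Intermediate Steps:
F = -6901222/4099089 (F = -6901222/(2988602 + 1110487) = -6901222/4099089 ≈ -1.6836)
1/F = 1/(-6901222/4099089) = -4099089/6901222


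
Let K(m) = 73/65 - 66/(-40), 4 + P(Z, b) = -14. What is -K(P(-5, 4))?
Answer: -721/260 ≈ -2.7731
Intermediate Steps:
P(Z, b) = -18 (P(Z, b) = -4 - 14 = -18)
K(m) = 721/260 (K(m) = 73*(1/65) - 66*(-1/40) = 73/65 + 33/20 = 721/260)
-K(P(-5, 4)) = -1*721/260 = -721/260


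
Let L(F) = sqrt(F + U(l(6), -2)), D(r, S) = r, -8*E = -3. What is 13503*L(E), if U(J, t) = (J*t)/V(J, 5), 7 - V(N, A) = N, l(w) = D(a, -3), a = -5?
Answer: 4501*sqrt(174)/4 ≈ 14843.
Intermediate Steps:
E = 3/8 (E = -1/8*(-3) = 3/8 ≈ 0.37500)
l(w) = -5
V(N, A) = 7 - N
U(J, t) = J*t/(7 - J) (U(J, t) = (J*t)/(7 - J) = J*t/(7 - J))
L(F) = sqrt(5/6 + F) (L(F) = sqrt(F - 1*(-5)*(-2)/(-7 - 5)) = sqrt(F - 1*(-5)*(-2)/(-12)) = sqrt(F - 1*(-5)*(-2)*(-1/12)) = sqrt(F + 5/6) = sqrt(5/6 + F))
13503*L(E) = 13503*(sqrt(30 + 36*(3/8))/6) = 13503*(sqrt(30 + 27/2)/6) = 13503*(sqrt(87/2)/6) = 13503*((sqrt(174)/2)/6) = 13503*(sqrt(174)/12) = 4501*sqrt(174)/4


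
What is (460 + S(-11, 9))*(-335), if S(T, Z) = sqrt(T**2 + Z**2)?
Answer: -154100 - 335*sqrt(202) ≈ -1.5886e+5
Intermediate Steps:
(460 + S(-11, 9))*(-335) = (460 + sqrt((-11)**2 + 9**2))*(-335) = (460 + sqrt(121 + 81))*(-335) = (460 + sqrt(202))*(-335) = -154100 - 335*sqrt(202)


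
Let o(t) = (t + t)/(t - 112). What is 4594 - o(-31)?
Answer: 656880/143 ≈ 4593.6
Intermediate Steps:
o(t) = 2*t/(-112 + t) (o(t) = (2*t)/(-112 + t) = 2*t/(-112 + t))
4594 - o(-31) = 4594 - 2*(-31)/(-112 - 31) = 4594 - 2*(-31)/(-143) = 4594 - 2*(-31)*(-1)/143 = 4594 - 1*62/143 = 4594 - 62/143 = 656880/143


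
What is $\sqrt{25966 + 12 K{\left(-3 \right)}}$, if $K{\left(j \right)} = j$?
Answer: $\sqrt{25930} \approx 161.03$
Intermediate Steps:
$\sqrt{25966 + 12 K{\left(-3 \right)}} = \sqrt{25966 + 12 \left(-3\right)} = \sqrt{25966 - 36} = \sqrt{25930}$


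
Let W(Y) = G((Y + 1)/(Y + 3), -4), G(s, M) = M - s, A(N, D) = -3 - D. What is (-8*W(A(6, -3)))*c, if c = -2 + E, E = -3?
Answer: -520/3 ≈ -173.33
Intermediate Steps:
W(Y) = -4 - (1 + Y)/(3 + Y) (W(Y) = -4 - (Y + 1)/(Y + 3) = -4 - (1 + Y)/(3 + Y))
c = -5 (c = -2 - 3 = -5)
(-8*W(A(6, -3)))*c = -8*(-13 - 5*(-3 - 1*(-3)))/(3 + (-3 - 1*(-3)))*(-5) = -8*(-13 - 5*(-3 + 3))/(3 + (-3 + 3))*(-5) = -8*(-13 - 5*0)/(3 + 0)*(-5) = -8*(-13 + 0)/3*(-5) = -8*(-13)/3*(-5) = -8*(-13/3)*(-5) = (104/3)*(-5) = -520/3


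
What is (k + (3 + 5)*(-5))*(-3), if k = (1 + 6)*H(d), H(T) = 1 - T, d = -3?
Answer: 36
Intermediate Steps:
k = 28 (k = (1 + 6)*(1 - 1*(-3)) = 7*(1 + 3) = 7*4 = 28)
(k + (3 + 5)*(-5))*(-3) = (28 + (3 + 5)*(-5))*(-3) = (28 + 8*(-5))*(-3) = (28 - 40)*(-3) = -12*(-3) = 36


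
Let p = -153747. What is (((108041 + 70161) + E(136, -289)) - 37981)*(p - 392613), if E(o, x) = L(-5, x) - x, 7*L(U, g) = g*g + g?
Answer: -582857940720/7 ≈ -8.3265e+10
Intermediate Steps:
L(U, g) = g/7 + g²/7 (L(U, g) = (g*g + g)/7 = (g² + g)/7 = (g + g²)/7 = g/7 + g²/7)
E(o, x) = -x + x*(1 + x)/7 (E(o, x) = x*(1 + x)/7 - x = -x + x*(1 + x)/7)
(((108041 + 70161) + E(136, -289)) - 37981)*(p - 392613) = (((108041 + 70161) + (⅐)*(-289)*(-6 - 289)) - 37981)*(-153747 - 392613) = ((178202 + (⅐)*(-289)*(-295)) - 37981)*(-546360) = ((178202 + 85255/7) - 37981)*(-546360) = (1332669/7 - 37981)*(-546360) = (1066802/7)*(-546360) = -582857940720/7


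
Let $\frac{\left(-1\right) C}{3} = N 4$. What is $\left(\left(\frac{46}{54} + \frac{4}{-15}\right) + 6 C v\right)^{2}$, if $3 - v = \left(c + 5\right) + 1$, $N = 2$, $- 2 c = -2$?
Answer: $\frac{6058909921}{18225} \approx 3.3245 \cdot 10^{5}$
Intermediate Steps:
$c = 1$ ($c = \left(- \frac{1}{2}\right) \left(-2\right) = 1$)
$C = -24$ ($C = - 3 \cdot 2 \cdot 4 = \left(-3\right) 8 = -24$)
$v = -4$ ($v = 3 - \left(\left(1 + 5\right) + 1\right) = 3 - \left(6 + 1\right) = 3 - 7 = -4$)
$\left(\left(\frac{46}{54} + \frac{4}{-15}\right) + 6 C v\right)^{2} = \left(\left(\frac{46}{54} + \frac{4}{-15}\right) + 6 \left(-24\right) \left(-4\right)\right)^{2} = \left(\left(46 \cdot \frac{1}{54} + 4 \left(- \frac{1}{15}\right)\right) - -576\right)^{2} = \left(\left(\frac{23}{27} - \frac{4}{15}\right) + 576\right)^{2} = \left(\frac{79}{135} + 576\right)^{2} = \left(\frac{77839}{135}\right)^{2} = \frac{6058909921}{18225}$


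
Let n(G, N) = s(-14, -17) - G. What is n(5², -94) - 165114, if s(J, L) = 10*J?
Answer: -165279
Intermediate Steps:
n(G, N) = -140 - G (n(G, N) = 10*(-14) - G = -140 - G)
n(5², -94) - 165114 = (-140 - 1*5²) - 165114 = (-140 - 1*25) - 165114 = (-140 - 25) - 165114 = -165 - 165114 = -165279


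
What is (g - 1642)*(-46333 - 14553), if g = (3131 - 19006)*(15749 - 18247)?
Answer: -2414380019688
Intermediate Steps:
g = 39655750 (g = -15875*(-2498) = 39655750)
(g - 1642)*(-46333 - 14553) = (39655750 - 1642)*(-46333 - 14553) = 39654108*(-60886) = -2414380019688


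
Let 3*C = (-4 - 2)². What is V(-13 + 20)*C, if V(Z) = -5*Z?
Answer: -420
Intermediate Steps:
C = 12 (C = (-4 - 2)²/3 = (⅓)*(-6)² = (⅓)*36 = 12)
V(-13 + 20)*C = -5*(-13 + 20)*12 = -5*7*12 = -35*12 = -420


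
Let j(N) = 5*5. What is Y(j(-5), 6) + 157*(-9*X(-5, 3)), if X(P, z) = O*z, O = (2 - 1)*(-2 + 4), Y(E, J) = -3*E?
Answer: -8553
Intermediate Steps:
j(N) = 25
O = 2 (O = 1*2 = 2)
X(P, z) = 2*z
Y(j(-5), 6) + 157*(-9*X(-5, 3)) = -3*25 + 157*(-18*3) = -75 + 157*(-9*6) = -75 + 157*(-54) = -75 - 8478 = -8553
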